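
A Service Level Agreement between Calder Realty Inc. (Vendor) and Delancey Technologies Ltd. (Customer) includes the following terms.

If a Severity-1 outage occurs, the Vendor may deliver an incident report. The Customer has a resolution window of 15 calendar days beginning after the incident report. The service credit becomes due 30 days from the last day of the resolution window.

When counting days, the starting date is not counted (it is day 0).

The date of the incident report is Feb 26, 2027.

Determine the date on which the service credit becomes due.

Apr 12, 2027

The last day of the resolution window: 15 calendar days after Feb 26, 2027 is Mar 13, 2027.
Adding 30 calendar days to Mar 13, 2027 gives Apr 12, 2027, which is the date on which the service credit becomes due.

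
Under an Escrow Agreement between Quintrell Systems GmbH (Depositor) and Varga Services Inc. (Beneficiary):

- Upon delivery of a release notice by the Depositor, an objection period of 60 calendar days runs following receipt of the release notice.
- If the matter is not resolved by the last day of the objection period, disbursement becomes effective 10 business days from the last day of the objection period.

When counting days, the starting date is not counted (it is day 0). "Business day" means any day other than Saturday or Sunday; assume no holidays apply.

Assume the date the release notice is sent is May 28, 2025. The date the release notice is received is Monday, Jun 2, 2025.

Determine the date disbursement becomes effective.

Aug 15, 2025

Adding 60 calendar days to Jun 2, 2025 gives Aug 1, 2025, which is the last day of the objection period.
The date disbursement becomes effective: counting 10 business days from Friday, Aug 1, 2025 (Aug 4, Aug 5, Aug 6, Aug 7, Aug 8, Aug 11, Aug 12, Aug 13, Aug 14, Aug 15, skipping weekends) reaches Friday, Aug 15, 2025.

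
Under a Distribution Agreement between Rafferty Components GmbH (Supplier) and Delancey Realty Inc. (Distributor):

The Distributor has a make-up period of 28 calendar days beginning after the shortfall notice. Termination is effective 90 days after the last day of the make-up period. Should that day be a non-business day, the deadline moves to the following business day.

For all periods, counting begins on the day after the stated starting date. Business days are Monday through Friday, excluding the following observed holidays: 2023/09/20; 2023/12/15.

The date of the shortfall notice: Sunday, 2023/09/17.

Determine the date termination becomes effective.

The last day of the make-up period: 2023/09/17 + 28 days = 2023/10/15.
The date termination becomes effective: 90 calendar days after 2023/10/15 is 2024/01/13. That falls on a Saturday, so it rolls to the next business day, Monday, 2024/01/15.

2024/01/15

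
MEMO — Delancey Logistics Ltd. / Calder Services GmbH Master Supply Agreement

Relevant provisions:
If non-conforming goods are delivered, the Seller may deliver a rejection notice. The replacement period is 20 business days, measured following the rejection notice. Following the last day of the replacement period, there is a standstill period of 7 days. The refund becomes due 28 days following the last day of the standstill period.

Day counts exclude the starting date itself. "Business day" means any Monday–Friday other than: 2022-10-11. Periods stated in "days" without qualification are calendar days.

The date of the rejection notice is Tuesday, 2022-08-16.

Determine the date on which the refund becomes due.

2022-10-18

From Tuesday, 2022-08-16, 20 business days (Aug 17, Aug 18, Aug 19, Aug 22, …, Sep 9, Sep 12, Sep 13, skipping weekends) brings us to Tuesday, 2022-09-13, which is the last day of the replacement period.
The last day of the standstill period: 7 calendar days after 2022-09-13 is 2022-09-20.
Adding 28 calendar days to 2022-09-20 gives 2022-10-18, which is the date on which the refund becomes due.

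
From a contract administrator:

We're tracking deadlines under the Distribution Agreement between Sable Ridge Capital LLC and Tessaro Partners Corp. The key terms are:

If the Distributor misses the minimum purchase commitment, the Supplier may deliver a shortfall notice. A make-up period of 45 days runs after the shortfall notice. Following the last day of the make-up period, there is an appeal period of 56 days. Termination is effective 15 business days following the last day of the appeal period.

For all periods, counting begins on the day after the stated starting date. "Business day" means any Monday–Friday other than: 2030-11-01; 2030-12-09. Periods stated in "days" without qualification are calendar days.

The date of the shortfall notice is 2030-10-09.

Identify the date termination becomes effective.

Adding 45 calendar days to 2030-10-09 gives 2030-11-23, which is the last day of the make-up period.
The last day of the appeal period: 56 calendar days after 2030-11-23 is 2031-01-18.
The date termination becomes effective: counting 15 business days from Saturday, 2031-01-18 (Jan 20, Jan 21, Jan 22, Jan 23, …, Feb 5, Feb 6, Feb 7, skipping weekends) reaches Friday, 2031-02-07.

2031-02-07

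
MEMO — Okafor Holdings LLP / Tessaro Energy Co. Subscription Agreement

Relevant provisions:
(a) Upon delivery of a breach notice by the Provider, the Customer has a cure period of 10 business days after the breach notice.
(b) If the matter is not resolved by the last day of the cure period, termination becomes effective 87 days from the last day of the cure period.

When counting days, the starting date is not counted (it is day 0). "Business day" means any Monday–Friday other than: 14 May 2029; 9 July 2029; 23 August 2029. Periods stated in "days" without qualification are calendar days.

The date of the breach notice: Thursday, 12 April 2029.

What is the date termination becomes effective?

The last day of the cure period: 10 business days after Thursday, 12 April 2029, skipping weekends — Apr 13, Apr 16, Apr 17, Apr 18, Apr 19, Apr 20, Apr 23, Apr 24, Apr 25, Apr 26 — lands on Thursday, 26 April 2029.
The date termination becomes effective: 87 calendar days after 26 April 2029 is 22 July 2029.

22 July 2029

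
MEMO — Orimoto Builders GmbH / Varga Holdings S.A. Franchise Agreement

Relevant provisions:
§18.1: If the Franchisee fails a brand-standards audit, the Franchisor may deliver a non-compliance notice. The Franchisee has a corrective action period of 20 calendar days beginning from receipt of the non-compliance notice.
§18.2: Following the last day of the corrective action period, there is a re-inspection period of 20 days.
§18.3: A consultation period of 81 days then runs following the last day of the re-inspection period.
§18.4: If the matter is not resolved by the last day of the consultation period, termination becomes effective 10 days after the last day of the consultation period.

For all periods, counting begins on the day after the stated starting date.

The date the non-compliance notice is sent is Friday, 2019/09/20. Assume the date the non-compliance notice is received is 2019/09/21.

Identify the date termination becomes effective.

The last day of the corrective action period: 20 calendar days after 2019/09/21 is 2019/10/11.
Adding 20 calendar days to 2019/10/11 gives 2019/10/31, which is the last day of the re-inspection period.
The last day of the consultation period: 81 calendar days after 2019/10/31 is 2020/01/20.
Adding 10 calendar days to 2020/01/20 gives 2020/01/30, which is the date termination becomes effective.

2020/01/30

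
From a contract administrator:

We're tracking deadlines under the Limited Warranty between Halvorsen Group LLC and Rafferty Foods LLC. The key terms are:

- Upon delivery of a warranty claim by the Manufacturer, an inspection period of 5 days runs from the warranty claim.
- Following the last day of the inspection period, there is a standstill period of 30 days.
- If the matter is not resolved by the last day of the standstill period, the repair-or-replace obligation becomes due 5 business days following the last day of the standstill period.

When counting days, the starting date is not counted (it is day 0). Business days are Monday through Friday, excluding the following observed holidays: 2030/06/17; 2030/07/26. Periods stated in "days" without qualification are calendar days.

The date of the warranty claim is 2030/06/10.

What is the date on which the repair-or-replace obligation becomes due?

The last day of the inspection period: 5 calendar days after 2030/06/10 is 2030/06/15.
The last day of the standstill period: 30 calendar days after 2030/06/15 is 2030/07/15.
From Monday, 2030/07/15, 5 business days (Jul 16, Jul 17, Jul 18, Jul 19, Jul 22, skipping weekends) brings us to Monday, 2030/07/22, which is the date on which the repair-or-replace obligation becomes due.

2030/07/22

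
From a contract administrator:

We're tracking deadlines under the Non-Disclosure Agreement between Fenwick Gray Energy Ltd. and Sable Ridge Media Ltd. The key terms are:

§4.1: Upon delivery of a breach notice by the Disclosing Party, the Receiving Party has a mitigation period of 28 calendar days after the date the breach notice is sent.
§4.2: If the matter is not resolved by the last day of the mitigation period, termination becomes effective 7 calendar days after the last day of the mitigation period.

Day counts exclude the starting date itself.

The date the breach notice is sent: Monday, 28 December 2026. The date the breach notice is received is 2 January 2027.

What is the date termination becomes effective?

1 February 2027

The last day of the mitigation period: 28 calendar days after 28 December 2026 is 25 January 2027.
Adding 7 calendar days to 25 January 2027 gives 1 February 2027, which is the date termination becomes effective.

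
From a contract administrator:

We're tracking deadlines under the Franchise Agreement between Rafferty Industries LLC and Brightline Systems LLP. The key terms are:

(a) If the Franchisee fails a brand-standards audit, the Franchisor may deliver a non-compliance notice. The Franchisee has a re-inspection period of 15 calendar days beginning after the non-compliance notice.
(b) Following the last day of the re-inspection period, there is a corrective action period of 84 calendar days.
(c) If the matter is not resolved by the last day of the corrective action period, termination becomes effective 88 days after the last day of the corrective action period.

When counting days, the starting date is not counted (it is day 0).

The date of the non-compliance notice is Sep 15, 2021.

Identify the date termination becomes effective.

Mar 21, 2022

The last day of the re-inspection period: Sep 15, 2021 + 15 days = Sep 30, 2021.
Adding 84 calendar days to Sep 30, 2021 gives Dec 23, 2021, which is the last day of the corrective action period.
Adding 88 calendar days to Dec 23, 2021 gives Mar 21, 2022, which is the date termination becomes effective.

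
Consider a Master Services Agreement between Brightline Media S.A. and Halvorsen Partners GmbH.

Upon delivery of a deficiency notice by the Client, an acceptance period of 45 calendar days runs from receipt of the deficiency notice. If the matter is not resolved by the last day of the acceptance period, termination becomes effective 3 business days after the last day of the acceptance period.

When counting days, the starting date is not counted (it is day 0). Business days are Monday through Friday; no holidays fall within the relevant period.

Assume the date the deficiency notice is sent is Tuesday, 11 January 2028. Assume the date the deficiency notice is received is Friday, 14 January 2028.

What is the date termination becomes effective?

2 March 2028

Adding 45 calendar days to 14 January 2028 gives 28 February 2028, which is the last day of the acceptance period.
From Monday, 28 February 2028, 3 business days (Feb 29, Mar 1, Mar 2, skipping weekends) brings us to Thursday, 2 March 2028, which is the date termination becomes effective.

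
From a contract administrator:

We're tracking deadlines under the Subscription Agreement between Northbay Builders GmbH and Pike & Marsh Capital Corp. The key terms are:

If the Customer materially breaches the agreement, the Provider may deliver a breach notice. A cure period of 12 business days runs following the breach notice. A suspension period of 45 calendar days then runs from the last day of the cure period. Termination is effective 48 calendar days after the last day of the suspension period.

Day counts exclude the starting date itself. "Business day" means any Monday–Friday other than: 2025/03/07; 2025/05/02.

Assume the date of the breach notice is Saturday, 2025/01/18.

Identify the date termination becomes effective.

2025/05/08

The last day of the cure period: 12 business days after Saturday, 2025/01/18, skipping weekends — Jan 20, Jan 21, Jan 22, Jan 23, …, Jan 31, Feb 3, Feb 4 — lands on Tuesday, 2025/02/04.
Adding 45 calendar days to 2025/02/04 gives 2025/03/21, which is the last day of the suspension period.
The date termination becomes effective: 2025/03/21 + 48 days = 2025/05/08.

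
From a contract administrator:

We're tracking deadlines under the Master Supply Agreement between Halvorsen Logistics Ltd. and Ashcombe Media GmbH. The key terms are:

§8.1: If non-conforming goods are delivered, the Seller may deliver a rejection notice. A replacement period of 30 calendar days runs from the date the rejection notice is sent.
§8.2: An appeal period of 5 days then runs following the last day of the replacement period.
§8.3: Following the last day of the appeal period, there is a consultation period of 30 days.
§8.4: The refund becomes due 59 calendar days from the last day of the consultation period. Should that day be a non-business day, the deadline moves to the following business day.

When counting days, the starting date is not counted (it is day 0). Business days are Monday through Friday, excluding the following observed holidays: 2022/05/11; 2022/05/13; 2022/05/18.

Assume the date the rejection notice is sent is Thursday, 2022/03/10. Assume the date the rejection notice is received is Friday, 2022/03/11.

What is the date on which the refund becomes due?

2022/07/12

Adding 30 calendar days to 2022/03/10 gives 2022/04/09, which is the last day of the replacement period.
Adding 5 calendar days to 2022/04/09 gives 2022/04/14, which is the last day of the appeal period.
The last day of the consultation period: 2022/04/14 + 30 days = 2022/05/14.
The date on which the refund becomes due: 59 calendar days after 2022/05/14 is 2022/07/12. 2022/07/12 is a Tuesday and is not a listed holiday, so no roll-forward applies.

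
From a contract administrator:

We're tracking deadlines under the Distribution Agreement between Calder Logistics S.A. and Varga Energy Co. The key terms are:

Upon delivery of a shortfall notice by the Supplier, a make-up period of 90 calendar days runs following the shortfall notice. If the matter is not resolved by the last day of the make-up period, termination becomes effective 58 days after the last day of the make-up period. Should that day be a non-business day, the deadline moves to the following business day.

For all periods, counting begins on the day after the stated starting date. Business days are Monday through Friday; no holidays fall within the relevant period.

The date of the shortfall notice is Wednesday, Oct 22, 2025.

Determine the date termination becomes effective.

The last day of the make-up period: Oct 22, 2025 + 90 days = Jan 20, 2026.
The date termination becomes effective: 58 calendar days after Jan 20, 2026 is Mar 19, 2026. Mar 19, 2026 is a Thursday, so no roll-forward applies.

Mar 19, 2026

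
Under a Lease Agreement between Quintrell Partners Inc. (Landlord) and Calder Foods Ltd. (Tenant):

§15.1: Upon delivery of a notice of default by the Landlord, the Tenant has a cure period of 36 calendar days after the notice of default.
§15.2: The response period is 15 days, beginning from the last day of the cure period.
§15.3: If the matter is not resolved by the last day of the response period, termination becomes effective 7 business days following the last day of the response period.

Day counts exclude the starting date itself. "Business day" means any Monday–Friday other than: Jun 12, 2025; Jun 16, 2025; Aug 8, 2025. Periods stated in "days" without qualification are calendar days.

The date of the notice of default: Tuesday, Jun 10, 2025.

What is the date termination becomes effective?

The last day of the cure period: Jun 10, 2025 + 36 days = Jul 16, 2025.
The last day of the response period: 15 calendar days after Jul 16, 2025 is Jul 31, 2025.
From Thursday, Jul 31, 2025, 7 business days (Aug 1, Aug 4, Aug 5, Aug 6, Aug 7, Aug 11, Aug 12, skipping weekends and the listed holiday on Aug 8) brings us to Tuesday, Aug 12, 2025, which is the date termination becomes effective.

Aug 12, 2025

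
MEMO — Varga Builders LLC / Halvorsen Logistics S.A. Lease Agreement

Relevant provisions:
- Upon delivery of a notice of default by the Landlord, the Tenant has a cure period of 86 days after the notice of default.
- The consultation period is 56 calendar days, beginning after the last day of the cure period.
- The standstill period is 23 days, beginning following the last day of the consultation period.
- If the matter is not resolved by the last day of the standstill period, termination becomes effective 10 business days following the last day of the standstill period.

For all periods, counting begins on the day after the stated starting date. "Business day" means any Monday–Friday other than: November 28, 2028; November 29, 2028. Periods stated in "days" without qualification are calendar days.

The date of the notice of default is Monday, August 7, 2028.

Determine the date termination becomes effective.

Adding 86 calendar days to August 7, 2028 gives November 1, 2028, which is the last day of the cure period.
The last day of the consultation period: 56 calendar days after November 1, 2028 is December 27, 2028.
The last day of the standstill period: December 27, 2028 + 23 days = January 19, 2029.
From Friday, January 19, 2029, 10 business days (Jan 22, Jan 23, Jan 24, Jan 25, Jan 26, Jan 29, Jan 30, Jan 31, Feb 1, Feb 2, skipping weekends) brings us to Friday, February 2, 2029, which is the date termination becomes effective.

February 2, 2029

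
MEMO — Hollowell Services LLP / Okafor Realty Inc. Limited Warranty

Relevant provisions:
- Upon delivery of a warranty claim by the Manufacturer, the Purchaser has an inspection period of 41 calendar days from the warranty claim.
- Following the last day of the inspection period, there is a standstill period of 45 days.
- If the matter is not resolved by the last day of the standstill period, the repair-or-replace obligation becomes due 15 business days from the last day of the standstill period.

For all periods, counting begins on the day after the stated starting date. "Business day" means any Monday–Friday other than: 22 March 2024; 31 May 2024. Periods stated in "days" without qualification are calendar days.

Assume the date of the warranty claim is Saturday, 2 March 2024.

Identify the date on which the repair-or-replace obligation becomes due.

18 June 2024

The last day of the inspection period: 2 March 2024 + 41 days = 12 April 2024.
The last day of the standstill period: 12 April 2024 + 45 days = 27 May 2024.
The date on which the repair-or-replace obligation becomes due: 15 business days after Monday, 27 May 2024, skipping weekends and the listed holiday on May 31 — May 28, May 29, May 30, Jun 3, …, Jun 14, Jun 17, Jun 18 — lands on Tuesday, 18 June 2024.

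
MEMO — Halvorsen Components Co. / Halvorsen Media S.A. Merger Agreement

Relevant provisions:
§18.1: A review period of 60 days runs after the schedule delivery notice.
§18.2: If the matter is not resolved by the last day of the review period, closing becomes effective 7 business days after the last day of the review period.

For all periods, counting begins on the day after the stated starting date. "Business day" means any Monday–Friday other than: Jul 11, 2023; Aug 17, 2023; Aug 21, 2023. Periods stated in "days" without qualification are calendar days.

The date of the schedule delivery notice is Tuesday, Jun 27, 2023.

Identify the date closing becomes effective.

Sep 5, 2023

The last day of the review period: 60 calendar days after Jun 27, 2023 is Aug 26, 2023.
From Saturday, Aug 26, 2023, 7 business days (Aug 28, Aug 29, Aug 30, Aug 31, Sep 1, Sep 4, Sep 5, skipping weekends) brings us to Tuesday, Sep 5, 2023, which is the date closing becomes effective.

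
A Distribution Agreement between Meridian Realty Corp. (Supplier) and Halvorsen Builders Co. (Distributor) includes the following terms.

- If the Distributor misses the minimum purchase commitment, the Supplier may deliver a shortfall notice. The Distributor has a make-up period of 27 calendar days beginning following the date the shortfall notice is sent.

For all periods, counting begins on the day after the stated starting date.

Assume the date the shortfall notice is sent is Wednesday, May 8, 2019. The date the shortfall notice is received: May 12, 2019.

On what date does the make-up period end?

Jun 4, 2019

The last day of the make-up period: May 8, 2019 + 27 days = Jun 4, 2019.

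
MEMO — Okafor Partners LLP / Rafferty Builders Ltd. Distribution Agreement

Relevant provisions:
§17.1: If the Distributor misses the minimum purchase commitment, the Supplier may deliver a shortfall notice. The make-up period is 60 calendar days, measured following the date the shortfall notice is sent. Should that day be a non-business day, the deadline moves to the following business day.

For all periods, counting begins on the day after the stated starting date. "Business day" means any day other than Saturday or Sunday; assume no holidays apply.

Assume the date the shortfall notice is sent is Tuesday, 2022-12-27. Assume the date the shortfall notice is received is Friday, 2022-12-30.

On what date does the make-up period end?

The last day of the make-up period: 2022-12-27 + 60 days = 2023-02-25. That falls on a Saturday, so it rolls to the next business day, Monday, 2023-02-27.

2023-02-27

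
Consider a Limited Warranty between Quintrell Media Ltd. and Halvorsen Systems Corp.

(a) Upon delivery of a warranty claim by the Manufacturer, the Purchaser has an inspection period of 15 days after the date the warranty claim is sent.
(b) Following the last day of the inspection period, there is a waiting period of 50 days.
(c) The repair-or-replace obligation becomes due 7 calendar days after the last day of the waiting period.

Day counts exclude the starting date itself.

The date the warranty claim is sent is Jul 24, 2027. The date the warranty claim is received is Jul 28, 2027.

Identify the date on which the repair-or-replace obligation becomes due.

Oct 4, 2027

The last day of the inspection period: 15 calendar days after Jul 24, 2027 is Aug 8, 2027.
Adding 50 calendar days to Aug 8, 2027 gives Sep 27, 2027, which is the last day of the waiting period.
The date on which the repair-or-replace obligation becomes due: 7 calendar days after Sep 27, 2027 is Oct 4, 2027.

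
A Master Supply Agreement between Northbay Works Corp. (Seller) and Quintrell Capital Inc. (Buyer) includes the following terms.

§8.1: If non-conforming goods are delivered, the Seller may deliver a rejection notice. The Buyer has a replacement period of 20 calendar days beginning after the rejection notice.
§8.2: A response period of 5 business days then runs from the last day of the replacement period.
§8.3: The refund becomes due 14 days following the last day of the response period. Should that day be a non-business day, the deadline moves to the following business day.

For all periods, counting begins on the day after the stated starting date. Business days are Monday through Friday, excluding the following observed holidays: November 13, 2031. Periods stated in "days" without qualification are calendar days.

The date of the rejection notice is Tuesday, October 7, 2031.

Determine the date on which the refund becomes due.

November 17, 2031

The last day of the replacement period: October 7, 2031 + 20 days = October 27, 2031.
The last day of the response period: 5 business days after Monday, October 27, 2031, skipping weekends — Oct 28, Oct 29, Oct 30, Oct 31, Nov 3 — lands on Monday, November 3, 2031.
The date on which the refund becomes due: 14 calendar days after November 3, 2031 is November 17, 2031. November 17, 2031 is a Monday and is not a listed holiday, so no roll-forward applies.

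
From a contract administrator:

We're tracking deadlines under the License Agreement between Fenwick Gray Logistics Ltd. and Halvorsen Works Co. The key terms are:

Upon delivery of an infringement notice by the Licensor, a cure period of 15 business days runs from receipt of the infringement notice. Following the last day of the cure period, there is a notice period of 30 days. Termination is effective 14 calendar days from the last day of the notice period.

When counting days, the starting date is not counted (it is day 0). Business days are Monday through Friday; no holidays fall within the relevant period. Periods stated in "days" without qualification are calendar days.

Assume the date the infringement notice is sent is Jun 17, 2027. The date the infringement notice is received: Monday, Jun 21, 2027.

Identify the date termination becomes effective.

Aug 25, 2027

The last day of the cure period: counting 15 business days from Monday, Jun 21, 2027 (Jun 22, Jun 23, Jun 24, Jun 25, …, Jul 8, Jul 9, Jul 12, skipping weekends) reaches Monday, Jul 12, 2027.
The last day of the notice period: 30 calendar days after Jul 12, 2027 is Aug 11, 2027.
Adding 14 calendar days to Aug 11, 2027 gives Aug 25, 2027, which is the date termination becomes effective.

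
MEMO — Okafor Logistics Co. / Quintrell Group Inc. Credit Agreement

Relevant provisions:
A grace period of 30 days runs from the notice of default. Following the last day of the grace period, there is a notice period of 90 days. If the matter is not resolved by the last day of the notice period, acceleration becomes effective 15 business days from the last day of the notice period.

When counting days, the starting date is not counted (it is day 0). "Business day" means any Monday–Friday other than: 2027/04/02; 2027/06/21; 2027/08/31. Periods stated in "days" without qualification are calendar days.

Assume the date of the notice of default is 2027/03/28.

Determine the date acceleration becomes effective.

2027/08/16

The last day of the grace period: 30 calendar days after 2027/03/28 is 2027/04/27.
The last day of the notice period: 90 calendar days after 2027/04/27 is 2027/07/26.
From Monday, 2027/07/26, 15 business days (Jul 27, Jul 28, Jul 29, Jul 30, …, Aug 12, Aug 13, Aug 16, skipping weekends) brings us to Monday, 2027/08/16, which is the date acceleration becomes effective.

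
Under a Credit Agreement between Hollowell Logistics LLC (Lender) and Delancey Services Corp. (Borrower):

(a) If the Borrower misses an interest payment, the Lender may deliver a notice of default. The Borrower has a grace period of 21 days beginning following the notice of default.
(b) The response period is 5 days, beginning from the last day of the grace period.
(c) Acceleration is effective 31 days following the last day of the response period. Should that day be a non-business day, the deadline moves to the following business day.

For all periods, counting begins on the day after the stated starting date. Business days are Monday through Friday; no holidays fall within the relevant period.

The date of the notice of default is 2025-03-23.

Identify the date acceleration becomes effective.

Adding 21 calendar days to 2025-03-23 gives 2025-04-13, which is the last day of the grace period.
The last day of the response period: 2025-04-13 + 5 days = 2025-04-18.
The date acceleration becomes effective: 31 calendar days after 2025-04-18 is 2025-05-19. 2025-05-19 is a Monday, so no roll-forward applies.

2025-05-19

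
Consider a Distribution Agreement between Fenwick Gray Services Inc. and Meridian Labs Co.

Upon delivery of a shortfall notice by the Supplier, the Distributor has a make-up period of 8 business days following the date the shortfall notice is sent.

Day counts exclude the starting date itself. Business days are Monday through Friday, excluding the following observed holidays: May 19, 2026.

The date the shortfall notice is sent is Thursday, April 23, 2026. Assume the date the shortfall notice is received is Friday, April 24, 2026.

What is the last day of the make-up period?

May 5, 2026

The last day of the make-up period: 8 business days after Thursday, April 23, 2026, skipping weekends — Apr 24, Apr 27, Apr 28, Apr 29, Apr 30, May 1, May 4, May 5 — lands on Tuesday, May 5, 2026.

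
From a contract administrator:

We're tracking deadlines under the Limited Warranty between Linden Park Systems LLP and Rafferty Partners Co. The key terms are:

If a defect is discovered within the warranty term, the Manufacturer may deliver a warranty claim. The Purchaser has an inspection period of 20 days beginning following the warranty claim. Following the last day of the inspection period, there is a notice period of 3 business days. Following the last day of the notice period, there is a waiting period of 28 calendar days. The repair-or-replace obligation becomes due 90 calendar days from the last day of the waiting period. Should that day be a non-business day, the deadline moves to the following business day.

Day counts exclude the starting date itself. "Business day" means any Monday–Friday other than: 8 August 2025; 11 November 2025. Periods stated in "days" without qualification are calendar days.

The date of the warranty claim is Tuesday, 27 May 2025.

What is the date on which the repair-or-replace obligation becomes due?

The last day of the inspection period: 20 calendar days after 27 May 2025 is 16 June 2025.
The last day of the notice period: counting 3 business days from Monday, 16 June 2025 (Jun 17, Jun 18, Jun 19, skipping weekends) reaches Thursday, 19 June 2025.
Adding 28 calendar days to 19 June 2025 gives 17 July 2025, which is the last day of the waiting period.
The date on which the repair-or-replace obligation becomes due: 17 July 2025 + 90 days = 15 October 2025. 15 October 2025 is a Wednesday and is not a listed holiday, so no roll-forward applies.

15 October 2025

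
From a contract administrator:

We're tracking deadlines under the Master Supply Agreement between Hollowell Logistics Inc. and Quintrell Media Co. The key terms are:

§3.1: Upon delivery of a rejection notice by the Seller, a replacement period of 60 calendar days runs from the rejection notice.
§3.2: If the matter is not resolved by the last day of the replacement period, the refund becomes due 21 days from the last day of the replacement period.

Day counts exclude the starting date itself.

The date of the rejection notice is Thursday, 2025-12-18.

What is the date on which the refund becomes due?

2026-03-09

The last day of the replacement period: 2025-12-18 + 60 days = 2026-02-16.
The date on which the refund becomes due: 21 calendar days after 2026-02-16 is 2026-03-09.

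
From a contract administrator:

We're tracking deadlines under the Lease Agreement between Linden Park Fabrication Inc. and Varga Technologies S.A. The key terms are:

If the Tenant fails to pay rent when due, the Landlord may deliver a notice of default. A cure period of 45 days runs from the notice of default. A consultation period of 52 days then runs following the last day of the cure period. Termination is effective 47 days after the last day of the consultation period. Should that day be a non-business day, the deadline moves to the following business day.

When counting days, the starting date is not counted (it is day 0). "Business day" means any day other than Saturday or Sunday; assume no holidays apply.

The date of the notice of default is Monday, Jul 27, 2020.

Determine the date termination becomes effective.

Dec 18, 2020

The last day of the cure period: Jul 27, 2020 + 45 days = Sep 10, 2020.
The last day of the consultation period: Sep 10, 2020 + 52 days = Nov 1, 2020.
The date termination becomes effective: Nov 1, 2020 + 47 days = Dec 18, 2020. Dec 18, 2020 is a Friday, so no roll-forward applies.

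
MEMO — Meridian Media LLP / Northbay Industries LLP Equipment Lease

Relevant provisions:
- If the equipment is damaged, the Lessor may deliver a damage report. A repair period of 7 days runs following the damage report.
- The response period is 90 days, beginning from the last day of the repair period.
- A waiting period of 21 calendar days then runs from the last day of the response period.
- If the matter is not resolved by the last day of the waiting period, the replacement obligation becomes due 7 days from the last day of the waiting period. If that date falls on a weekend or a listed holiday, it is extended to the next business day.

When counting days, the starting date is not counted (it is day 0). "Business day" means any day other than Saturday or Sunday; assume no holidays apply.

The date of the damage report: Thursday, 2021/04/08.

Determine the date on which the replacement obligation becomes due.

2021/08/11

The last day of the repair period: 7 calendar days after 2021/04/08 is 2021/04/15.
The last day of the response period: 90 calendar days after 2021/04/15 is 2021/07/14.
Adding 21 calendar days to 2021/07/14 gives 2021/08/04, which is the last day of the waiting period.
The date on which the replacement obligation becomes due: 2021/08/04 + 7 days = 2021/08/11. 2021/08/11 is a Wednesday, so no roll-forward applies.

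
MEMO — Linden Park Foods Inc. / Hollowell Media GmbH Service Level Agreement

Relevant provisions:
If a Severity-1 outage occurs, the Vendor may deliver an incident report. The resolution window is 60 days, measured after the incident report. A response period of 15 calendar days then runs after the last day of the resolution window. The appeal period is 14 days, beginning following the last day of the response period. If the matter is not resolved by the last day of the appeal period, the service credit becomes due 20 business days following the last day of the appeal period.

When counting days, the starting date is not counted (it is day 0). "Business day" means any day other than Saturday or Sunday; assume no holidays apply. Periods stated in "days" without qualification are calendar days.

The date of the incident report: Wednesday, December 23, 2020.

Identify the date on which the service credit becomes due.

The last day of the resolution window: 60 calendar days after December 23, 2020 is February 21, 2021.
The last day of the response period: 15 calendar days after February 21, 2021 is March 8, 2021.
The last day of the appeal period: 14 calendar days after March 8, 2021 is March 22, 2021.
The date on which the service credit becomes due: 20 business days after Monday, March 22, 2021, skipping weekends — Mar 23, Mar 24, Mar 25, Mar 26, …, Apr 15, Apr 16, Apr 19 — lands on Monday, April 19, 2021.

April 19, 2021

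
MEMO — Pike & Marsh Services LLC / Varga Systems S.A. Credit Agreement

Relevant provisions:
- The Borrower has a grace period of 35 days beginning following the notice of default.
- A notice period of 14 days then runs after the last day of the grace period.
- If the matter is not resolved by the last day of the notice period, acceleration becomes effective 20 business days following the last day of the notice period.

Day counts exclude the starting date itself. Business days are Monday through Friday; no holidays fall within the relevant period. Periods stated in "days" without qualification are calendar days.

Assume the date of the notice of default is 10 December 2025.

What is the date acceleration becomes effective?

The last day of the grace period: 10 December 2025 + 35 days = 14 January 2026.
Adding 14 calendar days to 14 January 2026 gives 28 January 2026, which is the last day of the notice period.
From Wednesday, 28 January 2026, 20 business days (Jan 29, Jan 30, Feb 2, Feb 3, …, Feb 23, Feb 24, Feb 25, skipping weekends) brings us to Wednesday, 25 February 2026, which is the date acceleration becomes effective.

25 February 2026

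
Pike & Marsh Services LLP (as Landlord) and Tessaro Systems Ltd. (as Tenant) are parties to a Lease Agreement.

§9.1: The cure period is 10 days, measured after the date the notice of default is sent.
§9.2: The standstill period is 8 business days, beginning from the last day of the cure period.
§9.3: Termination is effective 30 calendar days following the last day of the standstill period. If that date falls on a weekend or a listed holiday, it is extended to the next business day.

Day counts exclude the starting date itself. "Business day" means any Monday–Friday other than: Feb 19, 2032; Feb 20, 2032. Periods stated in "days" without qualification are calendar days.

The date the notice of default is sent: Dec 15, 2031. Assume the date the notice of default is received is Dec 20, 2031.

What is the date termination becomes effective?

The last day of the cure period: 10 calendar days after Dec 15, 2031 is Dec 25, 2031.
From Thursday, Dec 25, 2031, 8 business days (Dec 26, Dec 29, Dec 30, Dec 31, Jan 1, Jan 2, Jan 5, Jan 6, skipping weekends) brings us to Tuesday, Jan 6, 2032, which is the last day of the standstill period.
The date termination becomes effective: Jan 6, 2032 + 30 days = Feb 5, 2032. Feb 5, 2032 is a Thursday and is not a listed holiday, so no roll-forward applies.

Feb 5, 2032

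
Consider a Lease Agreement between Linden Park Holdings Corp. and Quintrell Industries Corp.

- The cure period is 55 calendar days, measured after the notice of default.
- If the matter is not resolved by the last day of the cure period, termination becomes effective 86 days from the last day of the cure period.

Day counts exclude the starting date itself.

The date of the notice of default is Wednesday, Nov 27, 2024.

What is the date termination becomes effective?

Apr 17, 2025

The last day of the cure period: 55 calendar days after Nov 27, 2024 is Jan 21, 2025.
The date termination becomes effective: Jan 21, 2025 + 86 days = Apr 17, 2025.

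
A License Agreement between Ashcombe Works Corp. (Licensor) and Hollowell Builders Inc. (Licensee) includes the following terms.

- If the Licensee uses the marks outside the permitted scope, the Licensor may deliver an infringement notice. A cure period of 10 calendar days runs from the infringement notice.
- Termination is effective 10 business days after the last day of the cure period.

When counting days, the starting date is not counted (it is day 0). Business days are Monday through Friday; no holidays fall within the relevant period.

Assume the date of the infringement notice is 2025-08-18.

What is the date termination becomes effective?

2025-09-11

The last day of the cure period: 2025-08-18 + 10 days = 2025-08-28.
The date termination becomes effective: counting 10 business days from Thursday, 2025-08-28 (Aug 29, Sep 1, Sep 2, Sep 3, Sep 4, Sep 5, Sep 8, Sep 9, Sep 10, Sep 11, skipping weekends) reaches Thursday, 2025-09-11.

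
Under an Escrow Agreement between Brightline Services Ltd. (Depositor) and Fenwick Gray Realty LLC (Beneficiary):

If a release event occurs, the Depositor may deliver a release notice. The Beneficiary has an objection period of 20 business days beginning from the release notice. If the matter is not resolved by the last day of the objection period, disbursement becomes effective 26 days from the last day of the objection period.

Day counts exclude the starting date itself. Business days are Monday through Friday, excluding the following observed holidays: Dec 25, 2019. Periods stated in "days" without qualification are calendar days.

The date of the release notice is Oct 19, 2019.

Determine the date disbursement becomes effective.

The last day of the objection period: 20 business days after Saturday, Oct 19, 2019, skipping weekends — Oct 21, Oct 22, Oct 23, Oct 24, …, Nov 13, Nov 14, Nov 15 — lands on Friday, Nov 15, 2019.
The date disbursement becomes effective: Nov 15, 2019 + 26 days = Dec 11, 2019.

Dec 11, 2019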